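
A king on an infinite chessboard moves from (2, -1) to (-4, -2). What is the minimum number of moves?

max(|x_i - y_i|) = max(|2 - (-4)|, |-1 - (-2)|) = max(6, 1) = 6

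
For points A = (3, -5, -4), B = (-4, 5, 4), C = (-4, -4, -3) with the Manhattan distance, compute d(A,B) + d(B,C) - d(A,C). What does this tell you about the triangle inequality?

d(A,B) = 7 + 10 + 8 = 25, d(B,C) = 0 + 9 + 7 = 16, d(A,C) = 7 + 1 + 1 = 9.
d(A,B) + d(B,C) - d(A,C) = 25 + 16 - 9 = 41 - 9 = 32. This is ≥ 0, so the triangle inequality holds for these points.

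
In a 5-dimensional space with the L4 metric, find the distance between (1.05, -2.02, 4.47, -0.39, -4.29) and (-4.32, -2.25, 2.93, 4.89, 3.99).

(Σ|x_i - y_i|^4)^(1/4) = (|1.05 - (-4.32)|^4 + |-2.02 - (-2.25)|^4 + |4.47 - 2.93|^4 + |-0.39 - 4.89|^4 + |-4.29 - 3.99|^4)^(1/4)
= (5.37^4 + 0.23^4 + 1.54^4 + 5.28^4 + 8.28^4)^(1/4) ≈ (831.5668 + 0.0028 + 5.6245 + 777.2052 + 4700.2542)^(1/4) = (6314.6535)^(1/4) ≈ 8.9143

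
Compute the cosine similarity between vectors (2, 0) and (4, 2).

With u = (2, 0), v = (4, 2):
u·v = 2·4 + 0·2 = 8 + 0 = 8.
|u| = √(2² + 0²) = √4, |v| = √(4² + 2²) = √20, so |u||v| = √(4·20) = √80.
cos θ = (u·v)/(|u||v|) = 8/√80 ≈ 0.8944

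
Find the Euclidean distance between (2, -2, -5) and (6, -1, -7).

√(Σ(x_i - y_i)²) = √((2 - 6)² + (-2 - (-1))² + (-5 - (-7))²)
= √((-4)² + (-1)² + 2²) = √(16 + 1 + 4) = √21 ≈ 4.5826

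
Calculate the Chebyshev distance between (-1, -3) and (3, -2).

max(|x_i - y_i|) = max(|-1 - 3|, |-3 - (-2)|) = max(4, 1) = 4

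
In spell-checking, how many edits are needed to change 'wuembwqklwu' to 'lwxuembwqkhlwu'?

Let D[i][j] be the edit distance between the first i characters of 'wuembwqklwu' and the first j characters of 'lwxuembwqkhlwu', with D[i][0] = i, D[0][j] = j, and D[i][j] = D[i-1][j-1] if the characters match, else 1 + min(D[i-1][j], D[i][j-1], D[i-1][j-1]). Filling the table (rows: prefixes of 'wuembwqklwu', columns: prefixes of 'lwxuembwqkhlwu'):
     ε  l  w  x  u  e  m  b  w  q  k  h  l  w  u
  ε  0  1  2  3  4  5  6  7  8  9 10 11 12 13 14
  w  1  1  1  2  3  4  5  6  7  8  9 10 11 12 13
  u  2  2  2  2  2  3  4  5  6  7  8  9 10 11 12
  e  3  3  3  3  3  2  3  4  5  6  7  8  9 10 11
  m  4  4  4  4  4  3  2  3  4  5  6  7  8  9 10
  b  5  5  5  5  5  4  3  2  3  4  5  6  7  8  9
  w  6  6  5  6  6  5  4  3  2  3  4  5  6  7  8
  q  7  7  6  6  7  6  5  4  3  2  3  4  5  6  7
  k  8  8  7  7  7  7  6  5  4  3  2  3  4  5  6
  l  9  8  8  8  8  8  7  6  5  4  3  3  3  4  5
  w 10  9  8  9  9  9  8  7  6  5  4  4  4  3  4
  u 11 10  9  9  9 10  9  8  7  6  5  5  5  4  3
The bottom-right entry gives D[11][14] = 3, so no sequence of fewer than 3 edits works. Backtracking through the table gives one optimal edit sequence (3 edits):
  wuembwqklwu → lwuembwqklwu (ins l @1)
  lwuembwqklwu → lwxuembwqklwu (ins x @3)
  lwxuembwqklwu → lwxuembwqkhlwu (ins h @11)
Edit distance = 3.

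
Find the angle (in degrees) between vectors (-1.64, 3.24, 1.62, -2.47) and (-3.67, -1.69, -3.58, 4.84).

With u = (-1.64, 3.24, 1.62, -2.47), v = (-3.67, -1.69, -3.58, 4.84):
u·v = (-1.64)·(-3.67) + 3.24·(-1.69) + 1.62·(-3.58) + (-2.47)·4.84 = 6.0188 + (-5.4756) + (-5.7996) + (-11.9548) = -17.2112.
|u| = √((-1.64)² + 3.24² + 1.62² + (-2.47)²) = √(2.6896 + 10.4976 + 2.6244 + 6.1009) = √21.9125, |v| = √((-3.67)² + (-1.69)² + (-3.58)² + 4.84²) = √(13.4689 + 2.8561 + 12.8164 + 23.4256) = √52.567.
cos θ = (u·v)/(|u||v|) = -17.2112/(√21.9125·√52.567) ≈ -0.507117
θ = arccos(-0.507117) ≈ 120.47°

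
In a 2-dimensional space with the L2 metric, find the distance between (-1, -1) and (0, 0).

(Σ|x_i - y_i|^2)^(1/2) = (|-1 - 0|^2 + |-1 - 0|^2)^(1/2)
= (1^2 + 1^2)^(1/2) = (1 + 1)^(1/2) = (2)^(1/2) ≈ 1.4142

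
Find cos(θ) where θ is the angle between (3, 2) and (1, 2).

With u = (3, 2), v = (1, 2):
u·v = 3·1 + 2·2 = 3 + 4 = 7.
|u| = √(3² + 2²) = √13, |v| = √(1² + 2²) = √5, so |u||v| = √(13·5) = √65.
cos θ = (u·v)/(|u||v|) = 7/√65 ≈ 0.8682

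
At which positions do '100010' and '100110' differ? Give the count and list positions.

Differing positions: 4. Hamming distance = 1.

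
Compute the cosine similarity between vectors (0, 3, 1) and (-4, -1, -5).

With u = (0, 3, 1), v = (-4, -1, -5):
u·v = 0·(-4) + 3·(-1) + 1·(-5) = 0 + (-3) + (-5) = -8.
|u| = √(0² + 3² + 1²) = √10, |v| = √((-4)² + (-1)² + (-5)²) = √42, so |u||v| = √(10·42) = √420.
cos θ = (u·v)/(|u||v|) = -8/√420 ≈ -0.3904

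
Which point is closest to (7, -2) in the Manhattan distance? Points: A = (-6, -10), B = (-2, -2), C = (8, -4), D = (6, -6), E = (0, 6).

Distances: d(A) = 21, d(B) = 9, d(C) = 3, d(D) = 5, d(E) = 15. Nearest: C = (8, -4) with distance 3.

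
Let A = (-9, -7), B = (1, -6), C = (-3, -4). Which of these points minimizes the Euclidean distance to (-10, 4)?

Distances: d(A) ≈ 11.0454, d(B) ≈ 14.8661, d(C) ≈ 10.6301. Nearest: C = (-3, -4) with distance 10.6301.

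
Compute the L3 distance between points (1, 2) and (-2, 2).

(Σ|x_i - y_i|^3)^(1/3) = (|1 - (-2)|^3 + |2 - 2|^3)^(1/3)
= (3^3 + 0^3)^(1/3) = (27 + 0)^(1/3) = (27)^(1/3) = 3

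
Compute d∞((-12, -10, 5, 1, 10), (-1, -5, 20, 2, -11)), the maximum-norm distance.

max(|x_i - y_i|) = max(|-12 - (-1)|, |-10 - (-5)|, |5 - 20|, |1 - 2|, |10 - (-11)|) = max(11, 5, 15, 1, 21) = 21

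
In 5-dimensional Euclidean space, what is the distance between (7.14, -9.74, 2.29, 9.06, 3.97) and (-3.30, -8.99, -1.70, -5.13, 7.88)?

√(Σ(x_i - y_i)²) = √((7.14 - (-3.3))² + (-9.74 - (-8.99))² + (2.29 - (-1.7))² + (9.06 - (-5.13))² + (3.97 - 7.88)²)
= √(10.44² + (-0.75)² + 3.99² + 14.19² + (-3.91)²) = √(108.9936 + 0.5625 + 15.9201 + 201.3561 + 15.2881) = √342.1204 ≈ 18.4965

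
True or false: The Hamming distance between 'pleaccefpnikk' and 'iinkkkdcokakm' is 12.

Differing positions: 1, 2, 3, 4, 5, 6, 7, 8, 9, 10, 11, 13. Hamming distance = 12, so the claim is true.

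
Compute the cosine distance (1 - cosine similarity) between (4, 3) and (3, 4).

With u = (4, 3), v = (3, 4):
u·v = 4·3 + 3·4 = 12 + 12 = 24.
|u| = √(4² + 3²) = √25, |v| = √(3² + 4²) = √25, so |u||v| = √(25·25) = √625 = 25.
cos θ = (u·v)/(|u||v|) = 24/25 = 0.96
Cosine distance = 1 - cos θ = 1 - 0.96 = 0.04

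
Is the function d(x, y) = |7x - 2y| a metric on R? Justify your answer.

No. d fails symmetry: d(5, 6) = |7·5 - 2·6| = |23| = 23, but d(6, 5) = |7·6 - 2·5| = |32| = 32. Since 23 ≠ 32, d(x,y) ≠ d(y,x) in general.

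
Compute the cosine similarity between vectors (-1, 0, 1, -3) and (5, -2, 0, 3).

With u = (-1, 0, 1, -3), v = (5, -2, 0, 3):
u·v = (-1)·5 + 0·(-2) + 1·0 + (-3)·3 = (-5) + 0 + 0 + (-9) = -14.
|u| = √((-1)² + 0² + 1² + (-3)²) = √11, |v| = √(5² + (-2)² + 0² + 3²) = √38, so |u||v| = √(11·38) = √418.
cos θ = (u·v)/(|u||v|) = -14/√418 ≈ -0.6848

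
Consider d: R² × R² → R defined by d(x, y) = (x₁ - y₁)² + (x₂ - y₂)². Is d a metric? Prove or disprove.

No. The squared Euclidean distance fails the triangle inequality. Counterexample: x = (0, 0), y = (5, 4), z = (10, 8). d(x,z) = 10² + 8² = 164, but d(x,y) + d(y,z) = (5² + 4²) + (5² + 4²) = 41 + 41 = 82. Since 164 > 82, the triangle inequality is violated. (Note: √d, the ordinary Euclidean distance, IS a metric.)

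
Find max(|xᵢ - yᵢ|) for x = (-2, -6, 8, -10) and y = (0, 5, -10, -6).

max(|x_i - y_i|) = max(|-2 - 0|, |-6 - 5|, |8 - (-10)|, |-10 - (-6)|) = max(2, 11, 18, 4) = 18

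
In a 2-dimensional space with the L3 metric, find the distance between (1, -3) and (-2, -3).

(Σ|x_i - y_i|^3)^(1/3) = (|1 - (-2)|^3 + |-3 - (-3)|^3)^(1/3)
= (3^3 + 0^3)^(1/3) = (27 + 0)^(1/3) = (27)^(1/3) = 3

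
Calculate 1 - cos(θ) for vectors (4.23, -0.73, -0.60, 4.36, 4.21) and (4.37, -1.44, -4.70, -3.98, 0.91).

With u = (4.23, -0.73, -0.60, 4.36, 4.21), v = (4.37, -1.44, -4.70, -3.98, 0.91):
u·v = 4.23·4.37 + (-0.73)·(-1.44) + (-0.6)·(-4.7) + 4.36·(-3.98) + 4.21·0.91 = 18.4851 + 1.0512 + 2.82 + (-17.3528) + 3.8311 = 8.8346.
|u| = √(4.23² + (-0.73)² + (-0.6)² + 4.36² + 4.21²) = √(17.8929 + 0.5329 + 0.36 + 19.0096 + 17.7241) = √55.5195, |v| = √(4.37² + (-1.44)² + (-4.7)² + (-3.98)² + 0.91²) = √(19.0969 + 2.0736 + 22.09 + 15.8404 + 0.8281) = √59.929.
cos θ = (u·v)/(|u||v|) = 8.8346/(√55.5195·√59.929) ≈ 0.1532
Cosine distance = 1 - cos θ ≈ 1 - 0.1532 = 0.8468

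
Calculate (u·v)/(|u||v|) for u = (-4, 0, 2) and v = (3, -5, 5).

With u = (-4, 0, 2), v = (3, -5, 5):
u·v = (-4)·3 + 0·(-5) + 2·5 = (-12) + 0 + 10 = -2.
|u| = √((-4)² + 0² + 2²) = √20, |v| = √(3² + (-5)² + 5²) = √59, so |u||v| = √(20·59) = √1180.
cos θ = (u·v)/(|u||v|) = -2/√1180 ≈ -0.0582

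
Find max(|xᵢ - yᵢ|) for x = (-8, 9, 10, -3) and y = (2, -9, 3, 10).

max(|x_i - y_i|) = max(|-8 - 2|, |9 - (-9)|, |10 - 3|, |-3 - 10|) = max(10, 18, 7, 13) = 18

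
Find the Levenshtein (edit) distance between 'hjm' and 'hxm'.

Let D[i][j] be the edit distance between the first i characters of 'hjm' and the first j characters of 'hxm', with D[i][0] = i, D[0][j] = j, and D[i][j] = D[i-1][j-1] if the characters match, else 1 + min(D[i-1][j], D[i][j-1], D[i-1][j-1]). Filling the table (rows: prefixes of 'hjm', columns: prefixes of 'hxm'):
     ε  h  x  m
  ε  0  1  2  3
  h  1  0  1  2
  j  2  1  1  2
  m  3  2  2  1
The bottom-right entry gives D[3][3] = 1, so no sequence of fewer than 1 edit works. Backtracking through the table gives one optimal edit sequence (1 edit):
  hjm → hxm (sub j→x @2)
Edit distance = 1.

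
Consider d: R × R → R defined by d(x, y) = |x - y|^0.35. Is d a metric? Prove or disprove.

Yes. With 0 < p = 0.35 ≤ 1, d(x,y) = |x-y|^0.35 is a metric on R. Non-negativity and symmetry are immediate; |x-y|^0.35 = 0 ⟺ |x-y| = 0 ⟺ x = y. For the triangle inequality, the function t ↦ t^0.35 is subadditive on [0,∞) when p ≤ 1, so |x-z|^0.35 ≤ (|x-y| + |y-z|)^0.35 ≤ |x-y|^0.35 + |y-z|^0.35.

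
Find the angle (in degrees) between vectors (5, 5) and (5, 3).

With u = (5, 5), v = (5, 3):
u·v = 5·5 + 5·3 = 25 + 15 = 40.
|u| = √(5² + 5²) = √50, |v| = √(5² + 3²) = √34, so |u||v| = √(50·34) = √1700.
cos θ = (u·v)/(|u||v|) = 40/√1700 ≈ 0.970143
θ = arccos(0.970143) ≈ 14.04°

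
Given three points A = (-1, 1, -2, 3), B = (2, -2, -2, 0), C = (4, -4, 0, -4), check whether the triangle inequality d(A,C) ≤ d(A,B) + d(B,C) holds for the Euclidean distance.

d(A,B) = √(3² + 3² + 0² + 3²) = √27 ≈ 5.1962, d(B,C) = √(2² + 2² + 2² + 4²) = √28 ≈ 5.2915, d(A,C) = √(5² + 5² + 2² + 7²) = √103 ≈ 10.1489.
d(A,C) ≈ 10.1489 ≤ 5.1962 + 5.2915 = 10.4877. Triangle inequality is satisfied.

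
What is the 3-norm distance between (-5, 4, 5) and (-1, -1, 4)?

(Σ|x_i - y_i|^3)^(1/3) = (|-5 - (-1)|^3 + |4 - (-1)|^3 + |5 - 4|^3)^(1/3)
= (4^3 + 5^3 + 1^3)^(1/3) = (64 + 125 + 1)^(1/3) = (190)^(1/3) ≈ 5.7489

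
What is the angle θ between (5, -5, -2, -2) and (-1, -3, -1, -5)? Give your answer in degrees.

With u = (5, -5, -2, -2), v = (-1, -3, -1, -5):
u·v = 5·(-1) + (-5)·(-3) + (-2)·(-1) + (-2)·(-5) = (-5) + 15 + 2 + 10 = 22.
|u| = √(5² + (-5)² + (-2)² + (-2)²) = √58, |v| = √((-1)² + (-3)² + (-1)² + (-5)²) = √36, so |u||v| = √(58·36) = √2088.
cos θ = (u·v)/(|u||v|) = 22/√2088 ≈ 0.481457
θ = arccos(0.481457) ≈ 61.22°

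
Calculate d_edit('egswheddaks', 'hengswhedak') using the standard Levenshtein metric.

Let D[i][j] be the edit distance between the first i characters of 'egswheddaks' and the first j characters of 'hengswhedak', with D[i][0] = i, D[0][j] = j, and D[i][j] = D[i-1][j-1] if the characters match, else 1 + min(D[i-1][j], D[i][j-1], D[i-1][j-1]). Filling the table (rows: prefixes of 'egswheddaks', columns: prefixes of 'hengswhedak'):
     ε  h  e  n  g  s  w  h  e  d  a  k
  ε  0  1  2  3  4  5  6  7  8  9 10 11
  e  1  1  1  2  3  4  5  6  7  8  9 10
  g  2  2  2  2  2  3  4  5  6  7  8  9
  s  3  3  3  3  3  2  3  4  5  6  7  8
  w  4  4  4  4  4  3  2  3  4  5  6  7
  h  5  4  5  5  5  4  3  2  3  4  5  6
  e  6  5  4  5  6  5  4  3  2  3  4  5
  d  7  6  5  5  6  6  5  4  3  2  3  4
  d  8  7  6  6  6  7  6  5  4  3  3  4
  a  9  8  7  7  7  7  7  6  5  4  3  4
  k 10  9  8  8  8  8  8  7  6  5  4  3
  s 11 10  9  9  9  8  9  8  7  6  5  4
The bottom-right entry gives D[11][11] = 4, so no sequence of fewer than 4 edits works. Backtracking through the table gives one optimal edit sequence (4 edits):
  egswheddaks → hegswheddaks (ins h @1)
  hegswheddaks → hengswheddaks (ins n @3)
  hengswheddaks → hengswhedaks (del d @9)
  hengswhedaks → hengswhedak (del s @12)
Edit distance = 4.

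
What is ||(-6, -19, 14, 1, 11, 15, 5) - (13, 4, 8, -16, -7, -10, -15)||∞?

max(|x_i - y_i|) = max(|-6 - 13|, |-19 - 4|, |14 - 8|, |1 - (-16)|, |11 - (-7)|, |15 - (-10)|, |5 - (-15)|) = max(19, 23, 6, 17, 18, 25, 20) = 25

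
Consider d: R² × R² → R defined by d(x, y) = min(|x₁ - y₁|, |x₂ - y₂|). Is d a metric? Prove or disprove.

No. d fails identity of indiscernibles: take x = (5, 0) and y = (5, 7). Then d(x,y) = min(|5 - 5|, |0 - 7|) = min(0, 7) = 0, yet x ≠ y.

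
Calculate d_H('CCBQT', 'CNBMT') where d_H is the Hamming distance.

Differing positions: 2, 4. Hamming distance = 2.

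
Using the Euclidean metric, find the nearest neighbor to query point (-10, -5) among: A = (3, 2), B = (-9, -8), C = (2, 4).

Distances: d(A) ≈ 14.7648, d(B) ≈ 3.1623, d(C) = 15. Nearest: B = (-9, -8) with distance 3.1623.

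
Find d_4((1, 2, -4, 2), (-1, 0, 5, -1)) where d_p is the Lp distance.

(Σ|x_i - y_i|^4)^(1/4) = (|1 - (-1)|^4 + |2 - 0|^4 + |-4 - 5|^4 + |2 - (-1)|^4)^(1/4)
= (2^4 + 2^4 + 9^4 + 3^4)^(1/4) = (16 + 16 + 6561 + 81)^(1/4) = (6674)^(1/4) ≈ 9.0385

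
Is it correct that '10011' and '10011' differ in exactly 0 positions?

Differing positions: none. Hamming distance = 0, so the claim is true.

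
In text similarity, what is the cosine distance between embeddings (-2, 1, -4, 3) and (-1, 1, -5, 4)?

With u = (-2, 1, -4, 3), v = (-1, 1, -5, 4):
u·v = (-2)·(-1) + 1·1 + (-4)·(-5) + 3·4 = 2 + 1 + 20 + 12 = 35.
|u| = √((-2)² + 1² + (-4)² + 3²) = √30, |v| = √((-1)² + 1² + (-5)² + 4²) = √43, so |u||v| = √(30·43) = √1290.
cos θ = (u·v)/(|u||v|) = 35/√1290 ≈ 0.9745
Cosine distance = 1 - cos θ ≈ 1 - 0.9745 = 0.0255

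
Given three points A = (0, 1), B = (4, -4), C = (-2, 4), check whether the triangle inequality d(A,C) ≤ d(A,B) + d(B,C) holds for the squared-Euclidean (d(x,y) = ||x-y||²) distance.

d(A,B) = 4² + 5² = 41, d(B,C) = 6² + 8² = 100, d(A,C) = 2² + 3² = 13.
d(A,C) = 13 ≤ 41 + 100 = 141. Triangle inequality is satisfied.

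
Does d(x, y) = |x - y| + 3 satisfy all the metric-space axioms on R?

No. d fails identity of indiscernibles (specifically d(x,x) = 0): d(1, 1) = |1 - 1| + 3 = 0 + 3 = 3 ≠ 0.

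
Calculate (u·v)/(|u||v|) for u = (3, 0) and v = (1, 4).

With u = (3, 0), v = (1, 4):
u·v = 3·1 + 0·4 = 3 + 0 = 3.
|u| = √(3² + 0²) = √9, |v| = √(1² + 4²) = √17, so |u||v| = √(9·17) = √153.
cos θ = (u·v)/(|u||v|) = 3/√153 ≈ 0.2425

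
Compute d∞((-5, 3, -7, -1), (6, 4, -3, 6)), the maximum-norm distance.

max(|x_i - y_i|) = max(|-5 - 6|, |3 - 4|, |-7 - (-3)|, |-1 - 6|) = max(11, 1, 4, 7) = 11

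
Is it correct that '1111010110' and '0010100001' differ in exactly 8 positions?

Differing positions: 1, 2, 4, 5, 6, 8, 9, 10. Hamming distance = 8, so the claim is true.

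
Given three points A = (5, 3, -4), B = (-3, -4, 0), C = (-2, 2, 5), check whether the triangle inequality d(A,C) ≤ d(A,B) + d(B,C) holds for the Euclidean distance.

d(A,B) = √(8² + 7² + 4²) = √129 ≈ 11.3578, d(B,C) = √(1² + 6² + 5²) = √62 ≈ 7.874, d(A,C) = √(7² + 1² + 9²) = √131 ≈ 11.4455.
d(A,C) ≈ 11.4455 ≤ 11.3578 + 7.874 = 19.2318. Triangle inequality is satisfied.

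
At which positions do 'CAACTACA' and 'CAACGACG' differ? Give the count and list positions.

Differing positions: 5, 8. Hamming distance = 2.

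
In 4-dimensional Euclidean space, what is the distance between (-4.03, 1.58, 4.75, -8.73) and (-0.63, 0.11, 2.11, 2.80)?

√(Σ(x_i - y_i)²) = √((-4.03 - (-0.63))² + (1.58 - 0.11)² + (4.75 - 2.11)² + (-8.73 - 2.8)²)
= √((-3.4)² + 1.47² + 2.64² + (-11.53)²) = √(11.56 + 2.1609 + 6.9696 + 132.9409) = √153.6314 ≈ 12.3948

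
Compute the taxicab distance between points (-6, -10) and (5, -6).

Σ|x_i - y_i| = |-6 - 5| + |-10 - (-6)| = 11 + 4 = 15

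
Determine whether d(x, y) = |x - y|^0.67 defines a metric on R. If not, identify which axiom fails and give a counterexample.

Yes. With 0 < p = 0.67 ≤ 1, d(x,y) = |x-y|^0.67 is a metric on R. Non-negativity and symmetry are immediate; |x-y|^0.67 = 0 ⟺ |x-y| = 0 ⟺ x = y. For the triangle inequality, the function t ↦ t^0.67 is subadditive on [0,∞) when p ≤ 1, so |x-z|^0.67 ≤ (|x-y| + |y-z|)^0.67 ≤ |x-y|^0.67 + |y-z|^0.67.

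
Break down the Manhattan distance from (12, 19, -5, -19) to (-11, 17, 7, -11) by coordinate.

Σ|x_i - y_i| = |12 - (-11)| + |19 - 17| + |-5 - 7| + |-19 - (-11)| = 23 + 2 + 12 + 8 = 45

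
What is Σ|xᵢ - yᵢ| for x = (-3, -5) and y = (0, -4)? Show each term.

Σ|x_i - y_i| = |-3 - 0| + |-5 - (-4)| = 3 + 1 = 4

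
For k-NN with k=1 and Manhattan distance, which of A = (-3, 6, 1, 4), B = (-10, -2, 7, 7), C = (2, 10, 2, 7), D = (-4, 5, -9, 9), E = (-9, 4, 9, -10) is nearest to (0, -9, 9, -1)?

Distances: d(A) = 31, d(B) = 27, d(C) = 36, d(D) = 46, d(E) = 31. Nearest: B = (-10, -2, 7, 7) with distance 27.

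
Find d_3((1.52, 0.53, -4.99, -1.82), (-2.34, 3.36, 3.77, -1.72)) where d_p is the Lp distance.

(Σ|x_i - y_i|^3)^(1/3) = (|1.52 - (-2.34)|^3 + |0.53 - 3.36|^3 + |-4.99 - 3.77|^3 + |-1.82 - (-1.72)|^3)^(1/3)
= (3.86^3 + 2.83^3 + 8.76^3 + 0.1^3)^(1/3) ≈ (57.5125 + 22.6652 + 672.2214 + 0.001)^(1/3) = (752.4001)^(1/3) ≈ 9.0953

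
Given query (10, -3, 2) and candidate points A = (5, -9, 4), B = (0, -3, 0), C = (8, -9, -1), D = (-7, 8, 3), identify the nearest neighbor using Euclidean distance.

Distances: d(A) ≈ 8.0623, d(B) ≈ 10.198, d(C) = 7, d(D) ≈ 20.2731. Nearest: C = (8, -9, -1) with distance 7.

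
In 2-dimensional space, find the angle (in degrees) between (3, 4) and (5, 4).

With u = (3, 4), v = (5, 4):
u·v = 3·5 + 4·4 = 15 + 16 = 31.
|u| = √(3² + 4²) = √25, |v| = √(5² + 4²) = √41, so |u||v| = √(25·41) = √1025.
cos θ = (u·v)/(|u||v|) = 31/√1025 ≈ 0.968277
θ = arccos(0.968277) ≈ 14.47°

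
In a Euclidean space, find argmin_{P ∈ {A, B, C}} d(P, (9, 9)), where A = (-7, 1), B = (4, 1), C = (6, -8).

Distances: d(A) ≈ 17.8885, d(B) ≈ 9.434, d(C) ≈ 17.2627. Nearest: B = (4, 1) with distance 9.434.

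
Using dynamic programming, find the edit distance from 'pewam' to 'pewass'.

Let D[i][j] be the edit distance between the first i characters of 'pewam' and the first j characters of 'pewass', with D[i][0] = i, D[0][j] = j, and D[i][j] = D[i-1][j-1] if the characters match, else 1 + min(D[i-1][j], D[i][j-1], D[i-1][j-1]). Filling the table (rows: prefixes of 'pewam', columns: prefixes of 'pewass'):
     ε  p  e  w  a  s  s
  ε  0  1  2  3  4  5  6
  p  1  0  1  2  3  4  5
  e  2  1  0  1  2  3  4
  w  3  2  1  0  1  2  3
  a  4  3  2  1  0  1  2
  m  5  4  3  2  1  1  2
The bottom-right entry gives D[5][6] = 2, so no sequence of fewer than 2 edits works. Backtracking through the table gives one optimal edit sequence (2 edits):
  pewam → pewasm (ins s @5)
  pewasm → pewass (sub m→s @6)
Edit distance = 2.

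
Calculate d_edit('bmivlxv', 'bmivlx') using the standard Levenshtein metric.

Let D[i][j] be the edit distance between the first i characters of 'bmivlxv' and the first j characters of 'bmivlx', with D[i][0] = i, D[0][j] = j, and D[i][j] = D[i-1][j-1] if the characters match, else 1 + min(D[i-1][j], D[i][j-1], D[i-1][j-1]). Filling the table (rows: prefixes of 'bmivlxv', columns: prefixes of 'bmivlx'):
     ε  b  m  i  v  l  x
  ε  0  1  2  3  4  5  6
  b  1  0  1  2  3  4  5
  m  2  1  0  1  2  3  4
  i  3  2  1  0  1  2  3
  v  4  3  2  1  0  1  2
  l  5  4  3  2  1  0  1
  x  6  5  4  3  2  1  0
  v  7  6  5  4  3  2  1
The bottom-right entry gives D[7][6] = 1, so no sequence of fewer than 1 edit works. Backtracking through the table gives one optimal edit sequence (1 edit):
  bmivlxv → bmivlx (del v @7)
Edit distance = 1.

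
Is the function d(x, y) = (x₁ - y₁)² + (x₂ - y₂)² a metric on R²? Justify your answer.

No. The squared Euclidean distance fails the triangle inequality. Counterexample: x = (0, 0), y = (3, 3), z = (6, 6). d(x,z) = 6² + 6² = 72, but d(x,y) + d(y,z) = (3² + 3²) + (3² + 3²) = 18 + 18 = 36. Since 72 > 36, the triangle inequality is violated. (Note: √d, the ordinary Euclidean distance, IS a metric.)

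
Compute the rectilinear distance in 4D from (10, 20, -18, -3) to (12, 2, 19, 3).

Σ|x_i - y_i| = |10 - 12| + |20 - 2| + |-18 - 19| + |-3 - 3| = 2 + 18 + 37 + 6 = 63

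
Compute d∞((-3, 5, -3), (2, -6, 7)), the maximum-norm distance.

max(|x_i - y_i|) = max(|-3 - 2|, |5 - (-6)|, |-3 - 7|) = max(5, 11, 10) = 11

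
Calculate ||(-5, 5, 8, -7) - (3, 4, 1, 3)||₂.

√(Σ(x_i - y_i)²) = √((-5 - 3)² + (5 - 4)² + (8 - 1)² + (-7 - 3)²)
= √((-8)² + 1² + 7² + (-10)²) = √(64 + 1 + 49 + 100) = √214 ≈ 14.6287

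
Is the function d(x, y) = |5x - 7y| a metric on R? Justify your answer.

No. d fails symmetry: d(7, 3) = |5·7 - 7·3| = |14| = 14, but d(3, 7) = |5·3 - 7·7| = |-34| = 34. Since 14 ≠ 34, d(x,y) ≠ d(y,x) in general.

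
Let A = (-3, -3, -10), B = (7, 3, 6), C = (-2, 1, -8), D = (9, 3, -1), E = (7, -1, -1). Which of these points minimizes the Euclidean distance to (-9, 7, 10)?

Distances: d(A) ≈ 23.1517, d(B) ≈ 16.9706, d(C) ≈ 20.2237, d(D) ≈ 21.4709, d(E) = 21. Nearest: B = (7, 3, 6) with distance 16.9706.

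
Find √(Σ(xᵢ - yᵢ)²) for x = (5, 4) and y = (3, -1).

√(Σ(x_i - y_i)²) = √((5 - 3)² + (4 - (-1))²)
= √(2² + 5²) = √(4 + 25) = √29 ≈ 5.3852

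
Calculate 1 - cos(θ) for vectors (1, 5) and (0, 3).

With u = (1, 5), v = (0, 3):
u·v = 1·0 + 5·3 = 0 + 15 = 15.
|u| = √(1² + 5²) = √26, |v| = √(0² + 3²) = √9, so |u||v| = √(26·9) = √234.
cos θ = (u·v)/(|u||v|) = 15/√234 ≈ 0.9806
Cosine distance = 1 - cos θ ≈ 1 - 0.9806 = 0.0194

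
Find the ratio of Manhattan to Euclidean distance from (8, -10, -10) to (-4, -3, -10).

L1 = |8 - (-4)| + |-10 - (-3)| + |-10 - (-10)| = 12 + 7 + 0 = 19
L2 = √(12² + 7² + 0²) = √193 ≈ 13.8924
L1 ≥ L2 always (equality iff movement is along one axis); L1 > L2 here.
Ratio L1/L2 = 19/√193 ≈ 1.3676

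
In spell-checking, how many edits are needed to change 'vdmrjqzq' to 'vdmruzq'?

Let D[i][j] be the edit distance between the first i characters of 'vdmrjqzq' and the first j characters of 'vdmruzq', with D[i][0] = i, D[0][j] = j, and D[i][j] = D[i-1][j-1] if the characters match, else 1 + min(D[i-1][j], D[i][j-1], D[i-1][j-1]). Filling the table (rows: prefixes of 'vdmrjqzq', columns: prefixes of 'vdmruzq'):
     ε  v  d  m  r  u  z  q
  ε  0  1  2  3  4  5  6  7
  v  1  0  1  2  3  4  5  6
  d  2  1  0  1  2  3  4  5
  m  3  2  1  0  1  2  3  4
  r  4  3  2  1  0  1  2  3
  j  5  4  3  2  1  1  2  3
  q  6  5  4  3  2  2  2  2
  z  7  6  5  4  3  3  2  3
  q  8  7  6  5  4  4  3  2
The bottom-right entry gives D[8][7] = 2, so no sequence of fewer than 2 edits works. Backtracking through the table gives one optimal edit sequence (2 edits):
  vdmrjqzq → vdmrqzq (del j @5)
  vdmrqzq → vdmruzq (sub q→u @5)
Edit distance = 2.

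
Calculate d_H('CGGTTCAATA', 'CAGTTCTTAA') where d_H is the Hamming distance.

Differing positions: 2, 7, 8, 9. Hamming distance = 4.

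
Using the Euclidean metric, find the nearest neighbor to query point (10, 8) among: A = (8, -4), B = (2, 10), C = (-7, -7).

Distances: d(A) ≈ 12.1655, d(B) ≈ 8.2462, d(C) ≈ 22.6716. Nearest: B = (2, 10) with distance 8.2462.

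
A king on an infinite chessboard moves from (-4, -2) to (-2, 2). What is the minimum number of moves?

max(|x_i - y_i|) = max(|-4 - (-2)|, |-2 - 2|) = max(2, 4) = 4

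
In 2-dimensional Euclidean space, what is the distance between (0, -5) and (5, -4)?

√(Σ(x_i - y_i)²) = √((0 - 5)² + (-5 - (-4))²)
= √((-5)² + (-1)²) = √(25 + 1) = √26 ≈ 5.099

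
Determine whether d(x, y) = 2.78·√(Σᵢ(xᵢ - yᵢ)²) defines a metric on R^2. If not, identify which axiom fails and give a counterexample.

Yes. The L2 (Euclidean) norm induces a metric on R^2, and multiplying a metric by a positive constant 2.78 > 0 preserves all four axioms: non-negativity (2.78·||x-y|| ≥ 0), identity (2.78·||x-y|| = 0 ⟺ ||x-y|| = 0 ⟺ x = y), symmetry (||x-y|| = ||y-x||), and the triangle inequality (2.78·||x-z|| ≤ 2.78·||x-y|| + 2.78·||y-z||). So d is a metric.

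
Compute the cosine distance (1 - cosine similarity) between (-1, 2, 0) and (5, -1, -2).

With u = (-1, 2, 0), v = (5, -1, -2):
u·v = (-1)·5 + 2·(-1) + 0·(-2) = (-5) + (-2) + 0 = -7.
|u| = √((-1)² + 2² + 0²) = √5, |v| = √(5² + (-1)² + (-2)²) = √30, so |u||v| = √(5·30) = √150.
cos θ = (u·v)/(|u||v|) = -7/√150 ≈ -0.5715
Cosine distance = 1 - cos θ ≈ 1 - (-0.5715) = 1.5715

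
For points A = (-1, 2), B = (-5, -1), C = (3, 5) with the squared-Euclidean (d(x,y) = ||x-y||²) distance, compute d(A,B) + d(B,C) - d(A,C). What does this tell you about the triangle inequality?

d(A,B) = 4² + 3² = 25, d(B,C) = 8² + 6² = 100, d(A,C) = 4² + 3² = 25.
d(A,B) + d(B,C) - d(A,C) = 25 + 100 - 25 = 125 - 25 = 100. This is ≥ 0, so the triangle inequality holds for these points.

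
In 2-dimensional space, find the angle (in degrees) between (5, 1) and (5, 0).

With u = (5, 1), v = (5, 0):
u·v = 5·5 + 1·0 = 25 + 0 = 25.
|u| = √(5² + 1²) = √26, |v| = √(5² + 0²) = √25, so |u||v| = √(26·25) = √650.
cos θ = (u·v)/(|u||v|) = 25/√650 ≈ 0.980581
θ = arccos(0.980581) ≈ 11.31°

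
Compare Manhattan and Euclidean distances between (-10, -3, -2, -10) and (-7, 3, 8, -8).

L1 = |-10 - (-7)| + |-3 - 3| + |-2 - 8| + |-10 - (-8)| = 3 + 6 + 10 + 2 = 21
L2 = √(3² + 6² + 10² + 2²) = √149 ≈ 12.2066
L1 ≥ L2 always (equality iff movement is along one axis); L1 > L2 here.
Ratio L1/L2 = 21/√149 ≈ 1.7204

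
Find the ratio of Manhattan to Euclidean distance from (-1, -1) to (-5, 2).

L1 = |-1 - (-5)| + |-1 - 2| = 4 + 3 = 7
L2 = √(4² + 3²) = √25 = 5
L1 ≥ L2 always (equality iff movement is along one axis); L1 > L2 here.
Ratio L1/L2 = 7/5 = 1.4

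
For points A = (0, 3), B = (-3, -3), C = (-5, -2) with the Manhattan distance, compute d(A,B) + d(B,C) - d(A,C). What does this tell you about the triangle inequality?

d(A,B) = 3 + 6 = 9, d(B,C) = 2 + 1 = 3, d(A,C) = 5 + 5 = 10.
d(A,B) + d(B,C) - d(A,C) = 9 + 3 - 10 = 12 - 10 = 2. This is ≥ 0, so the triangle inequality holds for these points.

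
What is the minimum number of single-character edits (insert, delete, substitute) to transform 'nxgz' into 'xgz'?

Let D[i][j] be the edit distance between the first i characters of 'nxgz' and the first j characters of 'xgz', with D[i][0] = i, D[0][j] = j, and D[i][j] = D[i-1][j-1] if the characters match, else 1 + min(D[i-1][j], D[i][j-1], D[i-1][j-1]). Filling the table (rows: prefixes of 'nxgz', columns: prefixes of 'xgz'):
     ε  x  g  z
  ε  0  1  2  3
  n  1  1  2  3
  x  2  1  2  3
  g  3  2  1  2
  z  4  3  2  1
The bottom-right entry gives D[4][3] = 1, so no sequence of fewer than 1 edit works. Backtracking through the table gives one optimal edit sequence (1 edit):
  nxgz → xgz (del n @1)
Edit distance = 1.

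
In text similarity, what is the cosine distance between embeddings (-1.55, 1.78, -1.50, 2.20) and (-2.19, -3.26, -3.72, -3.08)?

With u = (-1.55, 1.78, -1.50, 2.20), v = (-2.19, -3.26, -3.72, -3.08):
u·v = (-1.55)·(-2.19) + 1.78·(-3.26) + (-1.5)·(-3.72) + 2.2·(-3.08) = 3.3945 + (-5.8028) + 5.58 + (-6.776) = -3.6043.
|u| = √((-1.55)² + 1.78² + (-1.5)² + 2.2²) = √(2.4025 + 3.1684 + 2.25 + 4.84) = √12.6609, |v| = √((-2.19)² + (-3.26)² + (-3.72)² + (-3.08)²) = √(4.7961 + 10.6276 + 13.8384 + 9.4864) = √38.7485.
cos θ = (u·v)/(|u||v|) = -3.6043/(√12.6609·√38.7485) ≈ -0.1627
Cosine distance = 1 - cos θ ≈ 1 - (-0.1627) = 1.1627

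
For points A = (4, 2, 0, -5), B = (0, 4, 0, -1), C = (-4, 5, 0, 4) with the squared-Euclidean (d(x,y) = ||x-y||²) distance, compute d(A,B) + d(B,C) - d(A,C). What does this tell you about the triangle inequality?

d(A,B) = 4² + 2² + 0² + 4² = 36, d(B,C) = 4² + 1² + 0² + 5² = 42, d(A,C) = 8² + 3² + 0² + 9² = 154.
d(A,B) + d(B,C) - d(A,C) = 36 + 42 - 154 = 78 - 154 = -76. This is < 0, so the triangle inequality FAILS for these points (squared-Euclidean is not a metric).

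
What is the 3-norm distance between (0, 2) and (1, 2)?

(Σ|x_i - y_i|^3)^(1/3) = (|0 - 1|^3 + |2 - 2|^3)^(1/3)
= (1^3 + 0^3)^(1/3) = (1 + 0)^(1/3) = (1)^(1/3) = 1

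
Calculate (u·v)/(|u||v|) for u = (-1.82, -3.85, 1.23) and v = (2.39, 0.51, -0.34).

With u = (-1.82, -3.85, 1.23), v = (2.39, 0.51, -0.34):
u·v = (-1.82)·2.39 + (-3.85)·0.51 + 1.23·(-0.34) = (-4.3498) + (-1.9635) + (-0.4182) = -6.7315.
|u| = √((-1.82)² + (-3.85)² + 1.23²) = √(3.3124 + 14.8225 + 1.5129) = √19.6478, |v| = √(2.39² + 0.51² + (-0.34)²) = √(5.7121 + 0.2601 + 0.1156) = √6.0878.
cos θ = (u·v)/(|u||v|) = -6.7315/(√19.6478·√6.0878) ≈ -0.6155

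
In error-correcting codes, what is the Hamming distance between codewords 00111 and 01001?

Differing positions: 2, 3, 4. Hamming distance = 3.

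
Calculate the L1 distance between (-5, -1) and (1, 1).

Σ|x_i - y_i| = |-5 - 1| + |-1 - 1| = 6 + 2 = 8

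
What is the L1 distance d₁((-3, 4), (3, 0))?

Σ|x_i - y_i| = |-3 - 3| + |4 - 0| = 6 + 4 = 10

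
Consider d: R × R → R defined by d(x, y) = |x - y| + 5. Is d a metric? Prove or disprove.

No. d fails identity of indiscernibles (specifically d(x,x) = 0): d(-6, -6) = |-6 - (-6)| + 5 = 0 + 5 = 5 ≠ 0.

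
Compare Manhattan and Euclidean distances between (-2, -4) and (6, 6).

L1 = |-2 - 6| + |-4 - 6| = 8 + 10 = 18
L2 = √(8² + 10²) = √164 ≈ 12.8062
L1 ≥ L2 always (equality iff movement is along one axis); L1 > L2 here.
Ratio L1/L2 = 18/√164 ≈ 1.4056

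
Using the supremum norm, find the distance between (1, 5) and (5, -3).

max(|x_i - y_i|) = max(|1 - 5|, |5 - (-3)|) = max(4, 8) = 8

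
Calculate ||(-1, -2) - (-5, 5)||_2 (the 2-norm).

(Σ|x_i - y_i|^2)^(1/2) = (|-1 - (-5)|^2 + |-2 - 5|^2)^(1/2)
= (4^2 + 7^2)^(1/2) = (16 + 49)^(1/2) = (65)^(1/2) ≈ 8.0623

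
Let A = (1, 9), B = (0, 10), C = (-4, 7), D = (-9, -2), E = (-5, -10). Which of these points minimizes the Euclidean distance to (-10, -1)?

Distances: d(A) ≈ 14.8661, d(B) ≈ 14.8661, d(C) = 10, d(D) ≈ 1.4142, d(E) ≈ 10.2956. Nearest: D = (-9, -2) with distance 1.4142.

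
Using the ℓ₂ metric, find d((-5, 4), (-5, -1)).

√(Σ(x_i - y_i)²) = √((-5 - (-5))² + (4 - (-1))²)
= √(0² + 5²) = √(0 + 25) = √25 = 5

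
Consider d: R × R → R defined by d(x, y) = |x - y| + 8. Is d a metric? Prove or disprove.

No. d fails identity of indiscernibles (specifically d(x,x) = 0): d(5, 5) = |5 - 5| + 8 = 0 + 8 = 8 ≠ 0.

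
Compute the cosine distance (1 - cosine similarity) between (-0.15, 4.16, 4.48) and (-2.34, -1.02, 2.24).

With u = (-0.15, 4.16, 4.48), v = (-2.34, -1.02, 2.24):
u·v = (-0.15)·(-2.34) + 4.16·(-1.02) + 4.48·2.24 = 0.351 + (-4.2432) + 10.0352 = 6.143.
|u| = √((-0.15)² + 4.16² + 4.48²) = √(0.0225 + 17.3056 + 20.0704) = √37.3985, |v| = √((-2.34)² + (-1.02)² + 2.24²) = √(5.4756 + 1.0404 + 5.0176) = √11.5336.
cos θ = (u·v)/(|u||v|) = 6.143/(√37.3985·√11.5336) ≈ 0.2958
Cosine distance = 1 - cos θ ≈ 1 - 0.2958 = 0.7042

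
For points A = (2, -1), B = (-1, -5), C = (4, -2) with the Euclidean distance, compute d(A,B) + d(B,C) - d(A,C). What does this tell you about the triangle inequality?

d(A,B) = √(3² + 4²) = √25 = 5, d(B,C) = √(5² + 3²) = √34 ≈ 5.831, d(A,C) = √(2² + 1²) = √5 ≈ 2.2361.
d(A,B) + d(B,C) - d(A,C) = 5 + 5.831 - 2.2361 = 10.831 - 2.2361 = 8.5949 (to 4 decimal places). This is ≥ 0, so the triangle inequality holds for these points.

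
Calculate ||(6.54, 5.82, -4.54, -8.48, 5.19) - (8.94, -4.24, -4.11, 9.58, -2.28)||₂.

√(Σ(x_i - y_i)²) = √((6.54 - 8.94)² + (5.82 - (-4.24))² + (-4.54 - (-4.11))² + (-8.48 - 9.58)² + (5.19 - (-2.28))²)
= √((-2.4)² + 10.06² + (-0.43)² + (-18.06)² + 7.47²) = √(5.76 + 101.2036 + 0.1849 + 326.1636 + 55.8009) = √489.113 ≈ 22.1159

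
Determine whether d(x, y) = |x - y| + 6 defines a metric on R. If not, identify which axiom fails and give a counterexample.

No. d fails identity of indiscernibles (specifically d(x,x) = 0): d(0, 0) = |0 - 0| + 6 = 0 + 6 = 6 ≠ 0.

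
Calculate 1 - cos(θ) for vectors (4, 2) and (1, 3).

With u = (4, 2), v = (1, 3):
u·v = 4·1 + 2·3 = 4 + 6 = 10.
|u| = √(4² + 2²) = √20, |v| = √(1² + 3²) = √10, so |u||v| = √(20·10) = √200.
cos θ = (u·v)/(|u||v|) = 10/√200 ≈ 0.7071
Cosine distance = 1 - cos θ ≈ 1 - 0.7071 = 0.2929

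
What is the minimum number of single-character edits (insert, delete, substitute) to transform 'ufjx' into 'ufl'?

Let D[i][j] be the edit distance between the first i characters of 'ufjx' and the first j characters of 'ufl', with D[i][0] = i, D[0][j] = j, and D[i][j] = D[i-1][j-1] if the characters match, else 1 + min(D[i-1][j], D[i][j-1], D[i-1][j-1]). Filling the table (rows: prefixes of 'ufjx', columns: prefixes of 'ufl'):
     ε  u  f  l
  ε  0  1  2  3
  u  1  0  1  2
  f  2  1  0  1
  j  3  2  1  1
  x  4  3  2  2
The bottom-right entry gives D[4][3] = 2, so no sequence of fewer than 2 edits works. Backtracking through the table gives one optimal edit sequence (2 edits):
  ufjx → ufx (del j @3)
  ufx → ufl (sub x→l @3)
Edit distance = 2.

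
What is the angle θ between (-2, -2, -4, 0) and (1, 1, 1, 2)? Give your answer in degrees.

With u = (-2, -2, -4, 0), v = (1, 1, 1, 2):
u·v = (-2)·1 + (-2)·1 + (-4)·1 + 0·2 = (-2) + (-2) + (-4) + 0 = -8.
|u| = √((-2)² + (-2)² + (-4)² + 0²) = √24, |v| = √(1² + 1² + 1² + 2²) = √7, so |u||v| = √(24·7) = √168.
cos θ = (u·v)/(|u||v|) = -8/√168 ≈ -0.617213
θ = arccos(-0.617213) ≈ 128.11°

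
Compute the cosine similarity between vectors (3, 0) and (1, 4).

With u = (3, 0), v = (1, 4):
u·v = 3·1 + 0·4 = 3 + 0 = 3.
|u| = √(3² + 0²) = √9, |v| = √(1² + 4²) = √17, so |u||v| = √(9·17) = √153.
cos θ = (u·v)/(|u||v|) = 3/√153 ≈ 0.2425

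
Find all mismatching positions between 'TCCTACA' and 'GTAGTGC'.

Differing positions: 1, 2, 3, 4, 5, 6, 7. Hamming distance = 7.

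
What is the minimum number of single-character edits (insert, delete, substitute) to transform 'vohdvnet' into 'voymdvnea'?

Let D[i][j] be the edit distance between the first i characters of 'vohdvnet' and the first j characters of 'voymdvnea', with D[i][0] = i, D[0][j] = j, and D[i][j] = D[i-1][j-1] if the characters match, else 1 + min(D[i-1][j], D[i][j-1], D[i-1][j-1]). Filling the table (rows: prefixes of 'vohdvnet', columns: prefixes of 'voymdvnea'):
     ε  v  o  y  m  d  v  n  e  a
  ε  0  1  2  3  4  5  6  7  8  9
  v  1  0  1  2  3  4  5  6  7  8
  o  2  1  0  1  2  3  4  5  6  7
  h  3  2  1  1  2  3  4  5  6  7
  d  4  3  2  2  2  2  3  4  5  6
  v  5  4  3  3  3  3  2  3  4  5
  n  6  5  4  4  4  4  3  2  3  4
  e  7  6  5  5  5  5  4  3  2  3
  t  8  7  6  6  6  6  5  4  3  3
The bottom-right entry gives D[8][9] = 3, so no sequence of fewer than 3 edits works. Backtracking through the table gives one optimal edit sequence (3 edits):
  vohdvnet → voyhdvnet (ins y @3)
  voyhdvnet → voymdvnet (sub h→m @4)
  voymdvnet → voymdvnea (sub t→a @9)
Edit distance = 3.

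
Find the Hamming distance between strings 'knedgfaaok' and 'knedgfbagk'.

Differing positions: 7, 9. Hamming distance = 2.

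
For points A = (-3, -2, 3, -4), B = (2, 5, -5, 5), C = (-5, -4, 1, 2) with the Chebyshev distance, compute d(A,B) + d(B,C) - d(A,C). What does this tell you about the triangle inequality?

d(A,B) = max(5, 7, 8, 9) = 9, d(B,C) = max(7, 9, 6, 3) = 9, d(A,C) = max(2, 2, 2, 6) = 6.
d(A,B) + d(B,C) - d(A,C) = 9 + 9 - 6 = 18 - 6 = 12. This is ≥ 0, so the triangle inequality holds for these points.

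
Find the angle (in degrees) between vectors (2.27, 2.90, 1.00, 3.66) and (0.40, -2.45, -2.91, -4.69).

With u = (2.27, 2.90, 1.00, 3.66), v = (0.40, -2.45, -2.91, -4.69):
u·v = 2.27·0.4 + 2.9·(-2.45) + 1·(-2.91) + 3.66·(-4.69) = 0.908 + (-7.105) + (-2.91) + (-17.1654) = -26.2724.
|u| = √(2.27² + 2.9² + 1² + 3.66²) = √(5.1529 + 8.41 + 1 + 13.3956) = √27.9585, |v| = √(0.4² + (-2.45)² + (-2.91)² + (-4.69)²) = √(0.16 + 6.0025 + 8.4681 + 21.9961) = √36.6267.
cos θ = (u·v)/(|u||v|) = -26.2724/(√27.9585·√36.6267) ≈ -0.821001
θ = arccos(-0.821001) ≈ 145.19°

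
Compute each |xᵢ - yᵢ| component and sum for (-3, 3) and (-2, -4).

Σ|x_i - y_i| = |-3 - (-2)| + |3 - (-4)| = 1 + 7 = 8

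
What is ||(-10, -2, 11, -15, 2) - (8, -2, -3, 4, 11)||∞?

max(|x_i - y_i|) = max(|-10 - 8|, |-2 - (-2)|, |11 - (-3)|, |-15 - 4|, |2 - 11|) = max(18, 0, 14, 19, 9) = 19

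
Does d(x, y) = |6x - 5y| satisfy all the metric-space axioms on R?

No. d fails symmetry: d(1, 5) = |6·1 - 5·5| = |-19| = 19, but d(5, 1) = |6·5 - 5·1| = |25| = 25. Since 19 ≠ 25, d(x,y) ≠ d(y,x) in general.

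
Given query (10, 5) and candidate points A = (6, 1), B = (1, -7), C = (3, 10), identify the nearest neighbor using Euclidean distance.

Distances: d(A) ≈ 5.6569, d(B) = 15, d(C) ≈ 8.6023. Nearest: A = (6, 1) with distance 5.6569.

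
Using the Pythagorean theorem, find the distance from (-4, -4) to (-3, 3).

√(Σ(x_i - y_i)²) = √((-4 - (-3))² + (-4 - 3)²)
= √((-1)² + (-7)²) = √(1 + 49) = √50 ≈ 7.0711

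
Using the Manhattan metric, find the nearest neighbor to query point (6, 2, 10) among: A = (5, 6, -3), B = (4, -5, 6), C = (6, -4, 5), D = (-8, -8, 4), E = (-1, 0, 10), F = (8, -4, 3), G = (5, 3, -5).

Distances: d(A) = 18, d(B) = 13, d(C) = 11, d(D) = 30, d(E) = 9, d(F) = 15, d(G) = 17. Nearest: E = (-1, 0, 10) with distance 9.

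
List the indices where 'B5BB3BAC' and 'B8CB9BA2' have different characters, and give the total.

Differing positions: 2, 3, 5, 8. Hamming distance = 4.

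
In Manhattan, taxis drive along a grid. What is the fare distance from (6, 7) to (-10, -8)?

Σ|x_i - y_i| = |6 - (-10)| + |7 - (-8)| = 16 + 15 = 31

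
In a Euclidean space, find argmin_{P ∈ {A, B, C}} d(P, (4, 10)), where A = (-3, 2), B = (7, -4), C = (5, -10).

Distances: d(A) ≈ 10.6301, d(B) ≈ 14.3178, d(C) ≈ 20.025. Nearest: A = (-3, 2) with distance 10.6301.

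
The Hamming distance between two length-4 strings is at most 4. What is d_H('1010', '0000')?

Differing positions: 1, 3. Hamming distance = 2. The maximum possible Hamming distance for length-4 strings is 4, so d_H/4 = 2/4 = 0.5.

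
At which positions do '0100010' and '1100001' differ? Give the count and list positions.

Differing positions: 1, 6, 7. Hamming distance = 3.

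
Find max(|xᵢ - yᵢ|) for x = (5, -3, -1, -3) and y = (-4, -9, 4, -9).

max(|x_i - y_i|) = max(|5 - (-4)|, |-3 - (-9)|, |-1 - 4|, |-3 - (-9)|) = max(9, 6, 5, 6) = 9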